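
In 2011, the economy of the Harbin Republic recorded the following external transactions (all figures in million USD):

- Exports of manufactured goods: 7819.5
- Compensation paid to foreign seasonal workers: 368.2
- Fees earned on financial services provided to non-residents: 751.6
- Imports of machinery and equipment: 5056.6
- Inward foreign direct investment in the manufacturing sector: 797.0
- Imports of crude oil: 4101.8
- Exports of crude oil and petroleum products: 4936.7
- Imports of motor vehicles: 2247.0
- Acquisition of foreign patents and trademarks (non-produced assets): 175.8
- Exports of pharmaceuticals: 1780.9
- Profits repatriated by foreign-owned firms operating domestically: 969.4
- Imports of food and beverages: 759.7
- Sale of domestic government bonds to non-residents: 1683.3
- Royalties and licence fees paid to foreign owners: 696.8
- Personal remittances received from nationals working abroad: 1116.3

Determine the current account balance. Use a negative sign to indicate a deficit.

2205.5

Goods: -4101.8 + 7819.5 - 759.7 - 2247.0 - 5056.6 + 4936.7 + 1780.9 = 2372.0
Services: -696.8 + 751.6 = 54.8
Primary income: -969.4 - 368.2 = -1337.6
Secondary income: 1116.3
Current account = 2372.0 + 54.8 + (-1337.6) + 1116.3 = 2205.5
(Excluded from the current account — financial account: inward foreign direct investment in the manufacturing sector 797.0, sale of domestic government bonds to non-residents 1683.3; capital account: acquisition of foreign patents and trademarks (non-produced assets) 175.8.)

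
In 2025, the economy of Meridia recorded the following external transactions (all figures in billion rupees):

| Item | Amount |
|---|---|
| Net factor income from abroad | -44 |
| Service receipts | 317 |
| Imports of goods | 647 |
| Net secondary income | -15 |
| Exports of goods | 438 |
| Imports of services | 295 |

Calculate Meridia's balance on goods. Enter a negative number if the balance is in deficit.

Goods balance = 438 - 647 = -209

-209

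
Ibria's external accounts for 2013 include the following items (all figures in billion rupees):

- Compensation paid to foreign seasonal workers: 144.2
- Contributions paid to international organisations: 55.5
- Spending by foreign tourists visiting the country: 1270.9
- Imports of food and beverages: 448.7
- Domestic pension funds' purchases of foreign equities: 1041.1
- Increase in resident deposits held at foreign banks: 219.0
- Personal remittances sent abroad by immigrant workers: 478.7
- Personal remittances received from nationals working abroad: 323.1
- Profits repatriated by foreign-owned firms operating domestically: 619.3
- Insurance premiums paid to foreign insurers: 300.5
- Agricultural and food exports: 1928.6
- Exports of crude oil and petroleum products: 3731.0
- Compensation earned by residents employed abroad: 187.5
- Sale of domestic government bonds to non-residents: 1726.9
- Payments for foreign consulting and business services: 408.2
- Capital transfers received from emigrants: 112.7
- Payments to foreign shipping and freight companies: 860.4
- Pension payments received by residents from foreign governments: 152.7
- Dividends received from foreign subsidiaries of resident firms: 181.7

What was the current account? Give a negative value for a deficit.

4460.0

Goods: 3731.0 + 1928.6 - 448.7 = 5210.9
Services: -408.2 - 300.5 - 860.4 + 1270.9 = -298.2
Primary income: -144.2 - 619.3 + 187.5 + 181.7 = -394.3
Secondary income: -478.7 + 152.7 + 323.1 - 55.5 = -58.4
Current account = 5210.9 + (-298.2) + (-394.3) + (-58.4) = 4460.0
(Excluded from the current account — financial account: domestic pension funds' purchases of foreign equities 1041.1, increase in resident deposits held at foreign banks 219.0, sale of domestic government bonds to non-residents 1726.9; capital account: capital transfers received from emigrants 112.7.)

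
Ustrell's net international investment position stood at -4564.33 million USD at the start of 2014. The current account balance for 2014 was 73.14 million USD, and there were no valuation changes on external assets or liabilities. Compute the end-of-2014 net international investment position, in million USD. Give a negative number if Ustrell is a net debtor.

-4491.19

With no valuation effects, change in NIIP = current account = 73.14
End-of-year NIIP = -4564.33 + 73.14 = -4491.19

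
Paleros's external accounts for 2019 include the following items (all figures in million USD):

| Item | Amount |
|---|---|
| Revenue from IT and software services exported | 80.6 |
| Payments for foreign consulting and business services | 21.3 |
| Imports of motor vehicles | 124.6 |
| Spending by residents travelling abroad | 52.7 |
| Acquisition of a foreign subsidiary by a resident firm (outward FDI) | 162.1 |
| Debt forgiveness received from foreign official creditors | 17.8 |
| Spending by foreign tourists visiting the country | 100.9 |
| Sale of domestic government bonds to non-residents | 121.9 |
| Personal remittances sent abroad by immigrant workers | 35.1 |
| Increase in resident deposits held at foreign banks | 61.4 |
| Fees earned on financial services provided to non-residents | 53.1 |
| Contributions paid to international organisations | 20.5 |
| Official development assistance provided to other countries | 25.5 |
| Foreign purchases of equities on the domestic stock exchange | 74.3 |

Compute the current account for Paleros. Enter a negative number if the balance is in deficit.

-45.1

Goods: -124.6
Services: 53.1 + 80.6 + 100.9 - 21.3 - 52.7 = 160.6
Secondary income: -25.5 - 20.5 - 35.1 = -81.1
Current account = (-124.6) + 160.6 + (-81.1) = -45.1
(Excluded from the current account — financial account: acquisition of a foreign subsidiary by a resident firm (outward FDI) 162.1, sale of domestic government bonds to non-residents 121.9, increase in resident deposits held at foreign banks 61.4, foreign purchases of equities on the domestic stock exchange 74.3; capital account: debt forgiveness received from foreign official creditors 17.8.)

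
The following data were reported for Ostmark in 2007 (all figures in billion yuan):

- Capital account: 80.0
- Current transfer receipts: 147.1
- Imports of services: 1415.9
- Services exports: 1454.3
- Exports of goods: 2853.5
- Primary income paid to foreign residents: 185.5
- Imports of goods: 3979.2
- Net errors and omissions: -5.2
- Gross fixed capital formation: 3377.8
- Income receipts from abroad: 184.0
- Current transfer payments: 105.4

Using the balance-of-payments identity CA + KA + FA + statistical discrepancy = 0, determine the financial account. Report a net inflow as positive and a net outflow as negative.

972.3

Goods balance = 2853.5 - 3979.2 = -1125.7
Services balance = 1454.3 - 1415.9 = 38.4
Trade balance (goods + services) = -1125.7 + 38.4 = -1087.3
Net primary income = 184.0 - 185.5 = -1.5
Net secondary income = 147.1 - 105.4 = 41.7
Current account = -1087.3 + (-1.5) + 41.7 = -1047.1
Financial account = -(-1047.1 + 80.0 + (-5.2)) = 972.3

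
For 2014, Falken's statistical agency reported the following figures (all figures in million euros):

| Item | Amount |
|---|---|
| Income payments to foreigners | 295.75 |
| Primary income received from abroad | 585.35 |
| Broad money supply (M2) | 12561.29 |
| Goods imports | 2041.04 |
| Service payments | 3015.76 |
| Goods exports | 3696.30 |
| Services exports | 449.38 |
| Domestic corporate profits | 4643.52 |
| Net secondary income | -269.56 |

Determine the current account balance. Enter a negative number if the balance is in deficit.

-891.08

Goods balance = 3696.30 - 2041.04 = 1655.26
Services balance = 449.38 - 3015.76 = -2566.38
Trade balance (goods + services) = 1655.26 + (-2566.38) = -911.12
Net primary income = 585.35 - 295.75 = 289.60
Net secondary income = -269.56
Current account = -911.12 + 289.60 + (-269.56) = -891.08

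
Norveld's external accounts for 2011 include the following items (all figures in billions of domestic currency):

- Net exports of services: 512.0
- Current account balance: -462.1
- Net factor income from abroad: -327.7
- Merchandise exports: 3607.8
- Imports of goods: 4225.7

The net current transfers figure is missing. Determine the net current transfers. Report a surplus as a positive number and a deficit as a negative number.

Current account = goods balance + services balance + net primary income + net secondary income
Sum of the known components = -433.6
Net current transfers = CA - (known components) = -462.1 - (-433.6) = -28.5

-28.5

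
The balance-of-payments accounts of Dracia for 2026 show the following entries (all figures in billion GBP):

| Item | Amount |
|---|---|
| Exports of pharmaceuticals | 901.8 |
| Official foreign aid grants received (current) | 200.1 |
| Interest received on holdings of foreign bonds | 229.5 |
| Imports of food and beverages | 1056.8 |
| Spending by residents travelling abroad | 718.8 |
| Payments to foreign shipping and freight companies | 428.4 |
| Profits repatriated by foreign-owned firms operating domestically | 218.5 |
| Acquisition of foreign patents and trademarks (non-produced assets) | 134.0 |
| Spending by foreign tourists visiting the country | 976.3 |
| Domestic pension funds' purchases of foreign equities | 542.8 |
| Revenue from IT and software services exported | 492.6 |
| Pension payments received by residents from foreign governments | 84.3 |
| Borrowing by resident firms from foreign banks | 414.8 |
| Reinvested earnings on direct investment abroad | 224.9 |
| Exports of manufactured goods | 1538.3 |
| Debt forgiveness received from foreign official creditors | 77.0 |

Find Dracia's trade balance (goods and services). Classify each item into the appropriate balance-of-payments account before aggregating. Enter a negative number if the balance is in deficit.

1705.0

Goods: -1056.8 + 901.8 + 1538.3 = 1383.3
Services: -428.4 + 976.3 + 492.6 - 718.8 = 321.7
Trade balance = 1383.3 + 321.7 = 1705.0
(Excluded from the trade balance — secondary income: official foreign aid grants received (current) 200.1, pension payments received by residents from foreign governments 84.3; primary income: interest received on holdings of foreign bonds 229.5, profits repatriated by foreign-owned firms operating domestically 218.5, reinvested earnings on direct investment abroad 224.9; capital account: acquisition of foreign patents and trademarks (non-produced assets) 134.0, debt forgiveness received from foreign official creditors 77.0; financial account: domestic pension funds' purchases of foreign equities 542.8, borrowing by resident firms from foreign banks 414.8.)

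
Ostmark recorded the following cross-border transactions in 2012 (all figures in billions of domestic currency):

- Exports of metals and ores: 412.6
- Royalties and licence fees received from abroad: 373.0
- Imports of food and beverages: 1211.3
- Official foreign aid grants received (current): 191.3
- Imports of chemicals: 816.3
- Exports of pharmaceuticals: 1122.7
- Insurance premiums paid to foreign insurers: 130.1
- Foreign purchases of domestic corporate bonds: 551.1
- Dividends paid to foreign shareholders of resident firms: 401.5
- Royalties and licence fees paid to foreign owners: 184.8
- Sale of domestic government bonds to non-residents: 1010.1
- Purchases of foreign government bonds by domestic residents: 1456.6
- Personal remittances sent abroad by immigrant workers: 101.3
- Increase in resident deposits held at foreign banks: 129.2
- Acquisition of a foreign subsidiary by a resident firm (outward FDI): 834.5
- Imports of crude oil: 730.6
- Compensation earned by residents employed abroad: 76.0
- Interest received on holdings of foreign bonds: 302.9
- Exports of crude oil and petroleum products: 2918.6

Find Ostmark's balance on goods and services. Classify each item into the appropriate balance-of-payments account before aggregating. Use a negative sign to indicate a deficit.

1753.8

Goods: 1122.7 + 412.6 + 2918.6 - 730.6 - 1211.3 - 816.3 = 1695.7
Services: -184.8 + 373.0 - 130.1 = 58.1
Trade balance = 1695.7 + 58.1 = 1753.8
(Excluded from the trade balance — secondary income: official foreign aid grants received (current) 191.3, personal remittances sent abroad by immigrant workers 101.3; financial account: foreign purchases of domestic corporate bonds 551.1, sale of domestic government bonds to non-residents 1010.1, purchases of foreign government bonds by domestic residents 1456.6, increase in resident deposits held at foreign banks 129.2, acquisition of a foreign subsidiary by a resident firm (outward FDI) 834.5; primary income: dividends paid to foreign shareholders of resident firms 401.5, compensation earned by residents employed abroad 76.0, interest received on holdings of foreign bonds 302.9.)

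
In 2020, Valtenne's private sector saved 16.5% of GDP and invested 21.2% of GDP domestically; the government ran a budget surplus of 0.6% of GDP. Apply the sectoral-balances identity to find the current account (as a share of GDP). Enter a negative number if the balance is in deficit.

-4.1

By the sectoral-balances identity, CA = (S_private - I) + (T - G).
Private balance = 16.5 - 21.2 = -4.7
Government balance (T - G) = 0.6
CA = -4.7 + 0.6 = -4.1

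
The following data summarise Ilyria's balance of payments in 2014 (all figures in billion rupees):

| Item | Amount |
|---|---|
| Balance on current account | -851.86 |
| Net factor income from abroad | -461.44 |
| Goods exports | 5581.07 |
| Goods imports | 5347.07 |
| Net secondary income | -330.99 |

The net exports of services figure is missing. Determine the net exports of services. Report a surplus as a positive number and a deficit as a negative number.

-293.43

Current account = goods balance + services balance + net primary income + net secondary income
Sum of the known components = -558.43
Net exports of services = CA - (known components) = -851.86 - (-558.43) = -293.43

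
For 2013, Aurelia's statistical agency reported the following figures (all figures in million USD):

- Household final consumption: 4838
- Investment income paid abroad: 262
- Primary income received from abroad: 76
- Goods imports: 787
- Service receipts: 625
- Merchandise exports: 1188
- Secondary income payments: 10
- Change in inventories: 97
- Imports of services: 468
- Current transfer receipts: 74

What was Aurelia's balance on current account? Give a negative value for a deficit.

436

Goods balance = 1188 - 787 = 401
Services balance = 625 - 468 = 157
Trade balance (goods + services) = 401 + 157 = 558
Net primary income = 76 - 262 = -186
Net secondary income = 74 - 10 = 64
Current account = 558 + (-186) + 64 = 436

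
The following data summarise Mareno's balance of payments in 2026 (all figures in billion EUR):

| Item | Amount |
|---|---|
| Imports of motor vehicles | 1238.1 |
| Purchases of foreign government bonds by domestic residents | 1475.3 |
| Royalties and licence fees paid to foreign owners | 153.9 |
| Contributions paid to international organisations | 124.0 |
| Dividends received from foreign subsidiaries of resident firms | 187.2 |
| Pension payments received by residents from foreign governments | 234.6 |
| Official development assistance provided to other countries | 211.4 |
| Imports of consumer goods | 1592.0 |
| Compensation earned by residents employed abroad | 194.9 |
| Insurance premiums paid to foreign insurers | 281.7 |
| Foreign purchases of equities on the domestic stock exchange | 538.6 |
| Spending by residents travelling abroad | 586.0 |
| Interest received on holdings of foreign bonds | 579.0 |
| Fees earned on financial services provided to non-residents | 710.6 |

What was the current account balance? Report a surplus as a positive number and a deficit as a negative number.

Goods: -1592.0 - 1238.1 = -2830.1
Services: -586.0 + 710.6 - 281.7 - 153.9 = -311.0
Primary income: 187.2 + 579.0 + 194.9 = 961.1
Secondary income: 234.6 - 124.0 - 211.4 = -100.8
Current account = (-2830.1) + (-311.0) + 961.1 + (-100.8) = -2280.8
(Excluded from the current account — financial account: purchases of foreign government bonds by domestic residents 1475.3, foreign purchases of equities on the domestic stock exchange 538.6.)

-2280.8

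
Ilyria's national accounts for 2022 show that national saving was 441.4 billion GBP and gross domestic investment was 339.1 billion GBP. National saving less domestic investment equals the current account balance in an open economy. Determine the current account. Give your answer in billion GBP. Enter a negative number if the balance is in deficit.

102.3

CA = S - I = 441.4 - 339.1 = 102.3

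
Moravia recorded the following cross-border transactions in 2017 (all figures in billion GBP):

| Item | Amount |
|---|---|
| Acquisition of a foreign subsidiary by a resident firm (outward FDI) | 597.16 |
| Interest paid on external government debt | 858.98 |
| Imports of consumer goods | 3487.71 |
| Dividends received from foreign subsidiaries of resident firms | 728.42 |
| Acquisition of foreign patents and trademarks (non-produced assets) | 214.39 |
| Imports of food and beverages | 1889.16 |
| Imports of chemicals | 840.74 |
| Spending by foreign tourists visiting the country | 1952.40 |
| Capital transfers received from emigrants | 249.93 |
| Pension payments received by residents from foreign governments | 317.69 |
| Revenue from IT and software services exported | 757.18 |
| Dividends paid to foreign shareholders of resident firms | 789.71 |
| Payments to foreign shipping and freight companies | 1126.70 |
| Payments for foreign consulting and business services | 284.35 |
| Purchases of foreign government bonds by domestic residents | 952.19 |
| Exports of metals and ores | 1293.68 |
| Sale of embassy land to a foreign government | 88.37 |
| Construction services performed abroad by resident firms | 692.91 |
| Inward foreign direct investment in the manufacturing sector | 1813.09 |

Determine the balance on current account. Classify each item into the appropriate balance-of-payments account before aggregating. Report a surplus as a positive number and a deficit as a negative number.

Goods: 1293.68 - 3487.71 - 840.74 - 1889.16 = -4923.93
Services: 1952.40 - 284.35 + 692.91 + 757.18 - 1126.70 = 1991.44
Primary income: -858.98 + 728.42 - 789.71 = -920.27
Secondary income: 317.69
Current account = (-4923.93) + 1991.44 + (-920.27) + 317.69 = -3535.07
(Excluded from the current account — financial account: acquisition of a foreign subsidiary by a resident firm (outward FDI) 597.16, purchases of foreign government bonds by domestic residents 952.19, inward foreign direct investment in the manufacturing sector 1813.09; capital account: acquisition of foreign patents and trademarks (non-produced assets) 214.39, capital transfers received from emigrants 249.93, sale of embassy land to a foreign government 88.37.)

-3535.07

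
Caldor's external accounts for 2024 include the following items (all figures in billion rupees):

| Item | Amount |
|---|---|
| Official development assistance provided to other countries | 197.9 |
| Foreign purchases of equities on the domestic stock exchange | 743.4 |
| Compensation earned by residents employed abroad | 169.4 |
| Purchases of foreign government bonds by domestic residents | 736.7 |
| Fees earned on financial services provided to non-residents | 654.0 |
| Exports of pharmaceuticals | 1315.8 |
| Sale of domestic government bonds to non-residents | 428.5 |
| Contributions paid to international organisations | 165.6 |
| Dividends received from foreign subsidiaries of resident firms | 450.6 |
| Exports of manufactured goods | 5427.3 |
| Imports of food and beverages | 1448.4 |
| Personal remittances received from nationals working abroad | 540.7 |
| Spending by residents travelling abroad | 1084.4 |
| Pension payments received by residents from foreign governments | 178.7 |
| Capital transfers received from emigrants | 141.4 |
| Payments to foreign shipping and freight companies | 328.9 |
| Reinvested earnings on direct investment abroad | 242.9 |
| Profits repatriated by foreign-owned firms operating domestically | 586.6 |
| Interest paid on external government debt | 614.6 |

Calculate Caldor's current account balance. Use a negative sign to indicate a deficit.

4553.0

Goods: -1448.4 + 5427.3 + 1315.8 = 5294.7
Services: 654.0 - 328.9 - 1084.4 = -759.3
Primary income: -614.6 + 450.6 + 242.9 - 586.6 + 169.4 = -338.3
Secondary income: 178.7 + 540.7 - 165.6 - 197.9 = 355.9
Current account = 5294.7 + (-759.3) + (-338.3) + 355.9 = 4553.0
(Excluded from the current account — financial account: foreign purchases of equities on the domestic stock exchange 743.4, purchases of foreign government bonds by domestic residents 736.7, sale of domestic government bonds to non-residents 428.5; capital account: capital transfers received from emigrants 141.4.)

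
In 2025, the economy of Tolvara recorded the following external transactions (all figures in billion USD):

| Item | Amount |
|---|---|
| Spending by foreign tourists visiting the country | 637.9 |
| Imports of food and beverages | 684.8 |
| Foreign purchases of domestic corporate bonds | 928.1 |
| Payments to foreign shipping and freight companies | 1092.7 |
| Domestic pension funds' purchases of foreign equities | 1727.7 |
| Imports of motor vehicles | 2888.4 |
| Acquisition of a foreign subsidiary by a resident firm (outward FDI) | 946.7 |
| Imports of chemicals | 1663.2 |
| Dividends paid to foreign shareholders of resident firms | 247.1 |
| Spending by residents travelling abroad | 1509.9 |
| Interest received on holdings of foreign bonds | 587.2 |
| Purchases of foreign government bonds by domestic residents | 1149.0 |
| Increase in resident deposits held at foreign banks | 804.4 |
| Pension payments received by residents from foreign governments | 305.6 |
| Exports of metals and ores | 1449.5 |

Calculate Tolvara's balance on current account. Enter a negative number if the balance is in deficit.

-5105.9

Goods: -1663.2 + 1449.5 - 684.8 - 2888.4 = -3786.9
Services: 637.9 - 1509.9 - 1092.7 = -1964.7
Primary income: 587.2 - 247.1 = 340.1
Secondary income: 305.6
Current account = (-3786.9) + (-1964.7) + 340.1 + 305.6 = -5105.9
(Excluded from the current account — financial account: foreign purchases of domestic corporate bonds 928.1, domestic pension funds' purchases of foreign equities 1727.7, acquisition of a foreign subsidiary by a resident firm (outward FDI) 946.7, purchases of foreign government bonds by domestic residents 1149.0, increase in resident deposits held at foreign banks 804.4.)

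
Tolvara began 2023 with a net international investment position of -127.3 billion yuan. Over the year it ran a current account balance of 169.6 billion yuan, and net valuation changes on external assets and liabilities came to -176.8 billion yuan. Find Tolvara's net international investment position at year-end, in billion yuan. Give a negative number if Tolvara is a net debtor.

Change in NIIP = current account + net valuation change = 169.6 + (-176.8) = -7.2
End-of-year NIIP = -127.3 + (-7.2) = -134.5

-134.5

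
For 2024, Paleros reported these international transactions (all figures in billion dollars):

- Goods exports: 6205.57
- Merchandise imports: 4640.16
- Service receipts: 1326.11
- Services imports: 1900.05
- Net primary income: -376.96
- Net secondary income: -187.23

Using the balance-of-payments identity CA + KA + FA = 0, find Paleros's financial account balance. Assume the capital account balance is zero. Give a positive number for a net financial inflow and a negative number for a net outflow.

-427.28

Goods balance = 6205.57 - 4640.16 = 1565.41
Services balance = 1326.11 - 1900.05 = -573.94
Trade balance (goods + services) = 1565.41 + (-573.94) = 991.47
Net primary income = -376.96
Net secondary income = -187.23
Current account = 991.47 + (-376.96) + (-187.23) = 427.28
Financial account = -(427.28) = -427.28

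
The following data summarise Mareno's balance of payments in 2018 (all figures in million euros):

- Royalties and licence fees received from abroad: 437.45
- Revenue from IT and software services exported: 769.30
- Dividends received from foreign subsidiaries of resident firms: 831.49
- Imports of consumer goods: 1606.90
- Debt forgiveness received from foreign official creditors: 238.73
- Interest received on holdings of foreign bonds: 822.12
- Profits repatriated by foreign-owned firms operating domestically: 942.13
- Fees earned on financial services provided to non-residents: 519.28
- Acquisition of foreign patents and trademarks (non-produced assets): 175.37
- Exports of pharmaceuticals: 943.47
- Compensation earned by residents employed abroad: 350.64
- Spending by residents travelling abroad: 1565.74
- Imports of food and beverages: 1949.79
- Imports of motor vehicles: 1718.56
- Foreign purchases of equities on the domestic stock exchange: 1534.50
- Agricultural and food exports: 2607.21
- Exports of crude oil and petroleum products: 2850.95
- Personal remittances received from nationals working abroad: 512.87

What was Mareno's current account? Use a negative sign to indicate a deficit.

Goods: 2850.95 + 943.47 + 2607.21 - 1949.79 - 1606.90 - 1718.56 = 1126.38
Services: 519.28 + 769.30 + 437.45 - 1565.74 = 160.29
Primary income: 831.49 - 942.13 + 822.12 + 350.64 = 1062.12
Secondary income: 512.87
Current account = 1126.38 + 160.29 + 1062.12 + 512.87 = 2861.66
(Excluded from the current account — capital account: debt forgiveness received from foreign official creditors 238.73, acquisition of foreign patents and trademarks (non-produced assets) 175.37; financial account: foreign purchases of equities on the domestic stock exchange 1534.50.)

2861.66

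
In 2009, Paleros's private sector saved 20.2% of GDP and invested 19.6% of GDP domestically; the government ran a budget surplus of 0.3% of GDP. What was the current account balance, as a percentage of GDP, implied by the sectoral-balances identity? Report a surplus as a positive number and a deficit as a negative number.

0.9

By the sectoral-balances identity, CA = (S_private - I) + (T - G).
Private balance = 20.2 - 19.6 = 0.6
Government balance (T - G) = 0.3
CA = 0.6 + 0.3 = 0.9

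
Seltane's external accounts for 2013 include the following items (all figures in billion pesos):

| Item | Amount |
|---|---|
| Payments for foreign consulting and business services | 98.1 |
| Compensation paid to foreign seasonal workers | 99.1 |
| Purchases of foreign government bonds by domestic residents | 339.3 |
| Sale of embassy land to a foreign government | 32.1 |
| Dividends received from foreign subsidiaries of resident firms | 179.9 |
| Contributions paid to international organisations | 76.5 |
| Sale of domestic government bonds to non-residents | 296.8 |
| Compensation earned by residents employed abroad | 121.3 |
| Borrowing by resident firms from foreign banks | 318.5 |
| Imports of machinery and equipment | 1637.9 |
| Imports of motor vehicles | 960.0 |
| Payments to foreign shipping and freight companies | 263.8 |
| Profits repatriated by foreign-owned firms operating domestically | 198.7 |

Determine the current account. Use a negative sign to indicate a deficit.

-3032.9

Goods: -960.0 - 1637.9 = -2597.9
Services: -263.8 - 98.1 = -361.9
Primary income: 179.9 + 121.3 - 99.1 - 198.7 = 3.4
Secondary income: -76.5
Current account = (-2597.9) + (-361.9) + 3.4 + (-76.5) = -3032.9
(Excluded from the current account — financial account: purchases of foreign government bonds by domestic residents 339.3, sale of domestic government bonds to non-residents 296.8, borrowing by resident firms from foreign banks 318.5; capital account: sale of embassy land to a foreign government 32.1.)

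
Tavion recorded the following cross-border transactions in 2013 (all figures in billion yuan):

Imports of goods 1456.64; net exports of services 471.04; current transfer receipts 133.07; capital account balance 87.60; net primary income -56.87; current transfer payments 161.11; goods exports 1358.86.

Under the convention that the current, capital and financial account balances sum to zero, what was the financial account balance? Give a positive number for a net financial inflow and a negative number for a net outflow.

-375.95

Goods balance = 1358.86 - 1456.64 = -97.78
Services balance = 471.04
Trade balance (goods + services) = -97.78 + 471.04 = 373.26
Net primary income = -56.87
Net secondary income = 133.07 - 161.11 = -28.04
Current account = 373.26 + (-56.87) + (-28.04) = 288.35
Financial account = -(288.35 + 87.60) = -375.95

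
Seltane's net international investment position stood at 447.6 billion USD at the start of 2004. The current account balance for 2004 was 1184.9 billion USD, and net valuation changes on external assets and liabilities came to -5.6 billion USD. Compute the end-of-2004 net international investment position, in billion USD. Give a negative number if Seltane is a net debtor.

Change in NIIP = current account + net valuation change = 1184.9 + (-5.6) = 1179.3
End-of-year NIIP = 447.6 + 1179.3 = 1626.9

1626.9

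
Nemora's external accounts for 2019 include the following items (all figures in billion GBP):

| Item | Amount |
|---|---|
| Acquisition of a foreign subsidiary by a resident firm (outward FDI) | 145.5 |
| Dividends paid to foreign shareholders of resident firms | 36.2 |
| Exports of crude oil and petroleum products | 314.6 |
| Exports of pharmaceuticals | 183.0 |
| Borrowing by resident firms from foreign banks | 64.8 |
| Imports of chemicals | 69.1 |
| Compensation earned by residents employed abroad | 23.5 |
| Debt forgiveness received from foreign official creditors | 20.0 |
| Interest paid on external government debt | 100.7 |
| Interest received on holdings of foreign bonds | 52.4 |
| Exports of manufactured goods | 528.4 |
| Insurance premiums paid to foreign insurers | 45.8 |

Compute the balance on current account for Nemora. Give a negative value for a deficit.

850.1

Goods: -69.1 + 183.0 + 528.4 + 314.6 = 956.9
Services: -45.8
Primary income: -100.7 - 36.2 + 52.4 + 23.5 = -61.0
Current account = 956.9 + (-45.8) + (-61.0) = 850.1
(Excluded from the current account — financial account: acquisition of a foreign subsidiary by a resident firm (outward FDI) 145.5, borrowing by resident firms from foreign banks 64.8; capital account: debt forgiveness received from foreign official creditors 20.0.)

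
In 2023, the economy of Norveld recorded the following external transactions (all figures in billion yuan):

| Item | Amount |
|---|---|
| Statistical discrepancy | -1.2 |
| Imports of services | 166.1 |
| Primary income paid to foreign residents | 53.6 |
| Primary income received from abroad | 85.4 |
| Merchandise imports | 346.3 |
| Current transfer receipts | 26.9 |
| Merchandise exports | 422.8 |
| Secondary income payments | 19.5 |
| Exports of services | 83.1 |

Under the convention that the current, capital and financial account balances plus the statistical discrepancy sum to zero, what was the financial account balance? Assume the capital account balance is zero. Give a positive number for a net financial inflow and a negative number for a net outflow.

-31.5

Goods balance = 422.8 - 346.3 = 76.5
Services balance = 83.1 - 166.1 = -83.0
Trade balance (goods + services) = 76.5 + (-83.0) = -6.5
Net primary income = 85.4 - 53.6 = 31.8
Net secondary income = 26.9 - 19.5 = 7.4
Current account = -6.5 + 31.8 + 7.4 = 32.7
Financial account = -(32.7 + (-1.2)) = -31.5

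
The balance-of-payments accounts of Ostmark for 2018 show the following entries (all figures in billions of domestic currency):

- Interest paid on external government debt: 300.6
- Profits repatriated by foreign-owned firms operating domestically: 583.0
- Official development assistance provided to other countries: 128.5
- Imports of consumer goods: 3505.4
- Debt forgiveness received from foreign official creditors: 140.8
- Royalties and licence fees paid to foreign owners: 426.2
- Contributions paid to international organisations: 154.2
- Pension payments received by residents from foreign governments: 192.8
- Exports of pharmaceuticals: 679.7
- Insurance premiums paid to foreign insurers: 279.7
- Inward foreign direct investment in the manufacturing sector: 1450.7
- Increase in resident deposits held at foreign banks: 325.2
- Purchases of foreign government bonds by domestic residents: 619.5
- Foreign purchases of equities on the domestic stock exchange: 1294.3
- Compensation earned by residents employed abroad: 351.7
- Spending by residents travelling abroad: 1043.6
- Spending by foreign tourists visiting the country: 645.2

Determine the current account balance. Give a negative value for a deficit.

-4551.8

Goods: 679.7 - 3505.4 = -2825.7
Services: 645.2 - 1043.6 - 426.2 - 279.7 = -1104.3
Primary income: -583.0 - 300.6 + 351.7 = -531.9
Secondary income: -154.2 + 192.8 - 128.5 = -89.9
Current account = (-2825.7) + (-1104.3) + (-531.9) + (-89.9) = -4551.8
(Excluded from the current account — capital account: debt forgiveness received from foreign official creditors 140.8; financial account: inward foreign direct investment in the manufacturing sector 1450.7, increase in resident deposits held at foreign banks 325.2, purchases of foreign government bonds by domestic residents 619.5, foreign purchases of equities on the domestic stock exchange 1294.3.)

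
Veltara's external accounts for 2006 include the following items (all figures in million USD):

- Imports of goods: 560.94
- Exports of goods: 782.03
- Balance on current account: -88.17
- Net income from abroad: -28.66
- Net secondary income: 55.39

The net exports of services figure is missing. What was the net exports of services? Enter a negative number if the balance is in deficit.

-335.99

Current account = goods balance + services balance + net primary income + net secondary income
Sum of the known components = 247.82
Net exports of services = CA - (known components) = -88.17 - 247.82 = -335.99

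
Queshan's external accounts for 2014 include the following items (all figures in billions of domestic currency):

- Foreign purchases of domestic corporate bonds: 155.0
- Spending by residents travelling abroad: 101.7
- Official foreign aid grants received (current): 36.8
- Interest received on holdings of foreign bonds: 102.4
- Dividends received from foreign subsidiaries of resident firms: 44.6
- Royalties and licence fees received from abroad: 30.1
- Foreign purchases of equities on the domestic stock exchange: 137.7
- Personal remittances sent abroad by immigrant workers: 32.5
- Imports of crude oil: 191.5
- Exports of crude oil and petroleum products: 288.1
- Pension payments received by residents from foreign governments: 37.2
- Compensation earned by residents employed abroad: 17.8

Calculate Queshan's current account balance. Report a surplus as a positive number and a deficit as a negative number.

Goods: -191.5 + 288.1 = 96.6
Services: 30.1 - 101.7 = -71.6
Primary income: 44.6 + 17.8 + 102.4 = 164.8
Secondary income: -32.5 + 37.2 + 36.8 = 41.5
Current account = 96.6 + (-71.6) + 164.8 + 41.5 = 231.3
(Excluded from the current account — financial account: foreign purchases of domestic corporate bonds 155.0, foreign purchases of equities on the domestic stock exchange 137.7.)

231.3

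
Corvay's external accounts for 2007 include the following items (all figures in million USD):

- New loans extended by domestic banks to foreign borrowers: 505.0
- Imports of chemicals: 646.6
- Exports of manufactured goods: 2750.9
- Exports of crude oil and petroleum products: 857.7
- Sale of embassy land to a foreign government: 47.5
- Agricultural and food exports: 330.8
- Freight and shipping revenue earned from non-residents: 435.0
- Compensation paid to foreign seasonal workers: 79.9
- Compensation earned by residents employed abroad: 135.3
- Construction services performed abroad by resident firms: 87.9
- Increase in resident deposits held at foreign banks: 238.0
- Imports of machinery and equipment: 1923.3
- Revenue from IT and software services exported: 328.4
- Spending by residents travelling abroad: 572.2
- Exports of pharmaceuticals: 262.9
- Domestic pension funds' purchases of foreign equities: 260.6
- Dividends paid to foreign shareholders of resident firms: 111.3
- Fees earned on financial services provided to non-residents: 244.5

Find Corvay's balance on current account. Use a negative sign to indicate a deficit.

2100.1

Goods: 262.9 + 2750.9 + 330.8 - 1923.3 - 646.6 + 857.7 = 1632.4
Services: 87.9 + 435.0 + 328.4 - 572.2 + 244.5 = 523.6
Primary income: -79.9 + 135.3 - 111.3 = -55.9
Current account = 1632.4 + 523.6 + (-55.9) = 2100.1
(Excluded from the current account — financial account: new loans extended by domestic banks to foreign borrowers 505.0, increase in resident deposits held at foreign banks 238.0, domestic pension funds' purchases of foreign equities 260.6; capital account: sale of embassy land to a foreign government 47.5.)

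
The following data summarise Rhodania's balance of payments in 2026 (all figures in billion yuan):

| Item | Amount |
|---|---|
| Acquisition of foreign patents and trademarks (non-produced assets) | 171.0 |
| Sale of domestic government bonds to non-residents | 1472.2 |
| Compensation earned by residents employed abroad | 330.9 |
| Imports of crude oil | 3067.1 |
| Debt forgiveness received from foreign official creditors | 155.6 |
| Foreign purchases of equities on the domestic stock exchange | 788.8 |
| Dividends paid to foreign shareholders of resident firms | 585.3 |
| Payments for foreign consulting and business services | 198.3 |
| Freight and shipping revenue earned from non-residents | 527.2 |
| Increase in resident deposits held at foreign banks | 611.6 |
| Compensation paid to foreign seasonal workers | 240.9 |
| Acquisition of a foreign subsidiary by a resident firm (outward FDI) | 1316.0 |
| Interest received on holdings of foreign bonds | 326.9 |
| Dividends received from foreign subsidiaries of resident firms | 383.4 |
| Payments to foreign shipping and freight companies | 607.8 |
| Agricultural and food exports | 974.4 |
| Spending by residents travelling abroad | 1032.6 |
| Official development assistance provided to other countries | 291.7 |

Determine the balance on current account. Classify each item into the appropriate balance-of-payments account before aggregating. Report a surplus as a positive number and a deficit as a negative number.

Goods: -3067.1 + 974.4 = -2092.7
Services: -607.8 + 527.2 - 198.3 - 1032.6 = -1311.5
Primary income: 330.9 - 240.9 + 326.9 + 383.4 - 585.3 = 215.0
Secondary income: -291.7
Current account = (-2092.7) + (-1311.5) + 215.0 + (-291.7) = -3480.9
(Excluded from the current account — capital account: acquisition of foreign patents and trademarks (non-produced assets) 171.0, debt forgiveness received from foreign official creditors 155.6; financial account: sale of domestic government bonds to non-residents 1472.2, foreign purchases of equities on the domestic stock exchange 788.8, increase in resident deposits held at foreign banks 611.6, acquisition of a foreign subsidiary by a resident firm (outward FDI) 1316.0.)

-3480.9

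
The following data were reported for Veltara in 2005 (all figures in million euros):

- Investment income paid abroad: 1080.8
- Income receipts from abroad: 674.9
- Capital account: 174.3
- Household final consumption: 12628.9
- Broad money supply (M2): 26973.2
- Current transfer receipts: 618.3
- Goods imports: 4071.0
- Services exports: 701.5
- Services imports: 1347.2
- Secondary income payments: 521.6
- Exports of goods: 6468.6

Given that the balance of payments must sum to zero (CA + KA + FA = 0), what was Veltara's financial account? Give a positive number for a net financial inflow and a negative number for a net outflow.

-1617.0

Goods balance = 6468.6 - 4071.0 = 2397.6
Services balance = 701.5 - 1347.2 = -645.7
Trade balance (goods + services) = 2397.6 + (-645.7) = 1751.9
Net primary income = 674.9 - 1080.8 = -405.9
Net secondary income = 618.3 - 521.6 = 96.7
Current account = 1751.9 + (-405.9) + 96.7 = 1442.7
Financial account = -(1442.7 + 174.3) = -1617.0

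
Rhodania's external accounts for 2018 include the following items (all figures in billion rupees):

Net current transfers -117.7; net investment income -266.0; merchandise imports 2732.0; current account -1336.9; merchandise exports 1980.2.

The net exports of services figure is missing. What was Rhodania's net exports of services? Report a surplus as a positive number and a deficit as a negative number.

-201.4

Current account = goods balance + services balance + net primary income + net secondary income
Sum of the known components = -1135.5
Net exports of services = CA - (known components) = -1336.9 - (-1135.5) = -201.4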